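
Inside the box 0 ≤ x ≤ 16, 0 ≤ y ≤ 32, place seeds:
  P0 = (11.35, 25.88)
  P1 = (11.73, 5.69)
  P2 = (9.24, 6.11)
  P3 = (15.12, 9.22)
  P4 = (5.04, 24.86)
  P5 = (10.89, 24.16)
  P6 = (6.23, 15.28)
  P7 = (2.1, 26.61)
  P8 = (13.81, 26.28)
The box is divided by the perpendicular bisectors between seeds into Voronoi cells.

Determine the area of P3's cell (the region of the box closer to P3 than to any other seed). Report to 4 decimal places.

Area of P3's cell: 43.5529

1. box [0,16]×[0,32]: [(0, 0) (16, 0) (16, 32) (0, 32)]
2. ⊥bis P3·P0 via (13.235,17.55): [(0, 14.555) (0, 0) (16, 0) (16, 18.1757)]  |A|=261.8459
3. ⊥bis P3·P1 via (13.425,7.455): [(4.8815, 15.6597) (16, 4.9821) (16, 18.1757)]  |A|=73.3464
4. ⊥bis P3·P2 via (12.18,7.665): [(7.6234, 16.2801) (11.1206, 9.668) (16, 4.9821) (16, 18.1757)]  |A|=63.1967
5. ⊥bis P3·P4 via (10.08,17.04): [(9.5923, 16.7257) (7.9482, 15.666) (11.1206, 9.668) (16, 4.9821) (16, 18.1757)]  |A|=62.5198
6. ⊥bis P3·P5 via (13.005,16.69): [(8.1358, 15.3114) (11.1206, 9.668) (16, 4.9821) (16, 17.538)]  |A|=56.146
7. ⊥bis P3·P6 via (10.675,12.25): [(13.8682, 16.9344) (10.1569, 11.49) (11.1206, 9.668) (16, 4.9821) (16, 17.538)]  |A|=43.5529
8. ⊥bis P3·P7 via (8.61,17.915): [(13.8682, 16.9344) (10.1569, 11.49) (11.1206, 9.668) (16, 4.9821) (16, 17.538)]  |A|=43.5529
9. ⊥bis P3·P8 via (14.465,17.75): [(13.8682, 16.9344) (10.1569, 11.49) (11.1206, 9.668) (16, 4.9821) (16, 17.538)]  |A|=43.5529
10. canonical 5-gon: [(13.8682, 16.9344) (10.1569, 11.49) (11.1206, 9.668) (16, 4.9821) (16, 17.538)]
11. shoelace: 43.5529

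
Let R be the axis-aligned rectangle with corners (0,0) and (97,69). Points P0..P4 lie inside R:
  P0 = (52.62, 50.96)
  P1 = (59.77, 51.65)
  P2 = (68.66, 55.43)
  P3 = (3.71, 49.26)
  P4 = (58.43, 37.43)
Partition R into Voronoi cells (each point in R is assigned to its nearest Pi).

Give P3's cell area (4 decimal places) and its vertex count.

Area of P3's cell: 1846.6047 (5 vertices)

1. box [0,97]×[0,69]: [(0, 0) (97, 0) (97, 69) (0, 69)]
2. ⊥bis P3·P0 via (28.165,50.11): [(0, 0) (29.9067, 0) (27.5084, 69) (0, 69)]  |A|=1980.8222
3. ⊥bis P3·P1 via (31.74,50.455): [(0, 0) (29.9067, 0) (27.5084, 69) (0, 69)]  |A|=1980.8222
4. ⊥bis P3·P2 via (36.185,52.345): [(0, 0) (29.9067, 0) (27.5084, 69) (0, 69)]  |A|=1980.8222
5. ⊥bis P3·P4 via (31.07,43.345): [(0, 0) (21.6992, 0) (28.7699, 32.7059) (27.5084, 69) (0, 69)]  |A|=1846.6047
6. canonical 5-gon: [(0, 0) (21.6992, 0) (28.7699, 32.7059) (27.5084, 69) (0, 69)]
7. shoelace: 1846.6047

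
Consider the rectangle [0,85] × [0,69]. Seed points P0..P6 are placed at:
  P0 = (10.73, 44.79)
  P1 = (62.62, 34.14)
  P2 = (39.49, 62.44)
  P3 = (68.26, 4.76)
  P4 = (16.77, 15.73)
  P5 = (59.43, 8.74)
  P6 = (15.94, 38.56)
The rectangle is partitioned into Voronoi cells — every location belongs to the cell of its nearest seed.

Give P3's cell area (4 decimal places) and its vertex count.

Area of P3's cell: 420.3145 (4 vertices)

1. box [0,85]×[0,69]: [(0, 0) (85, 0) (85, 69) (0, 69)]
2. ⊥bis P3·P0 via (39.495,24.775): [(22.2563, 0) (85, 0) (85, 69) (70.2672, 69)]  |A|=2672.9385
3. ⊥bis P3·P1 via (65.44,19.45): [(31.2188, 12.8806) (22.2563, 0) (85, 0) (85, 23.2049)]  |A|=1028.0831
4. ⊥bis P3·P2 via (53.875,33.6): [(31.2188, 12.8806) (22.2563, 0) (85, 0) (85, 23.2049)]  |A|=1028.0831
5. ⊥bis P3·P4 via (42.515,10.245): [(43.5822, 15.254) (40.3323, 0) (85, 0) (85, 23.2049)]  |A|=821.2287
6. ⊥bis P3·P5 via (63.845,6.75): [(69.9605, 20.3178) (60.8025, 0) (85, 0) (85, 23.2049)]  |A|=420.3145
7. ⊥bis P3·P6 via (42.1,21.66): [(69.9605, 20.3178) (60.8025, 0) (85, 0) (85, 23.2049)]  |A|=420.3145
8. canonical 4-gon: [(69.9605, 20.3178) (60.8025, 0) (85, 0) (85, 23.2049)]
9. shoelace: 420.3145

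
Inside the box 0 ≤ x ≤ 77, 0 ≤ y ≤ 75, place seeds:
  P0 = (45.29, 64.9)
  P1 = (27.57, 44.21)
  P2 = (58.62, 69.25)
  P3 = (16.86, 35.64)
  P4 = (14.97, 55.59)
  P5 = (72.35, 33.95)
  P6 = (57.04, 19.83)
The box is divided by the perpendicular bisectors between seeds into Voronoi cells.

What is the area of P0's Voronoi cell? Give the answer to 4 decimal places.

Area of P0's cell: 625.2519

1. box [0,77]×[0,75]: [(0, 0) (77, 0) (77, 75) (0, 75)]
2. ⊥bis P0·P1 via (36.43,54.555): [(77, 19.8087) (77, 75) (12.5583, 75)]  |A|=1778.3106
3. ⊥bis P0·P2 via (51.955,67.075): [(63.6477, 31.2444) (49.3688, 75) (12.5583, 75)]  |A|=805.3346
4. ⊥bis P0·P3 via (31.075,50.27): [(63.6477, 31.2444) (49.3688, 75) (12.5583, 75)]  |A|=805.3346
5. ⊥bis P0·P4 via (30.13,60.245): [(30.2526, 59.8456) (63.6477, 31.2444) (49.3688, 75) (25.5994, 75)]  |A|=706.5198
6. ⊥bis P0·P5 via (58.82,49.425): [(30.2526, 59.8456) (50.7045, 42.3295) (57.9601, 48.6732) (49.3688, 75) (25.5994, 75)]  |A|=625.2519
7. ⊥bis P0·P6 via (51.165,42.365): [(30.2526, 59.8456) (50.7045, 42.3295) (57.9601, 48.6732) (49.3688, 75) (25.5994, 75)]  |A|=625.2519
8. canonical 5-gon: [(30.2526, 59.8456) (50.7045, 42.3295) (57.9601, 48.6732) (49.3688, 75) (25.5994, 75)]
9. shoelace: 625.2519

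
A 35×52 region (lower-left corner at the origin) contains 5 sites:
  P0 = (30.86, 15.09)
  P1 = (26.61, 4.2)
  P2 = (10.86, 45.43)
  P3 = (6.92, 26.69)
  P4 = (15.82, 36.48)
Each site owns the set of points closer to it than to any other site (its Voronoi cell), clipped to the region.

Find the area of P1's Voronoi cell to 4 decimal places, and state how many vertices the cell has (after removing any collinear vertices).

Area of P1's cell: 331.5724 (5 vertices)

1. box [0,35]×[0,52]: [(0, 0) (35, 0) (35, 52) (0, 52)]
2. ⊥bis P1·P0 via (28.735,9.645): [(0, 20.8593) (0, 0) (35, 0) (35, 7.2)]  |A|=491.0375
3. ⊥bis P1·P2 via (18.735,24.815): [(4.1451, 19.2416) (0, 17.6582) (0, 0) (35, 0) (35, 7.2)]  |A|=484.403
4. ⊥bis P1·P3 via (16.765,15.445): [(15.8734, 14.6644) (0, 0.7672) (0, 0) (35, 0) (35, 7.2)]  |A|=331.5724
5. ⊥bis P1·P4 via (21.215,20.34): [(15.8734, 14.6644) (0, 0.7672) (0, 0) (35, 0) (35, 7.2)]  |A|=331.5724
6. canonical 5-gon: [(15.8734, 14.6644) (0, 0.7672) (0, 0) (35, 0) (35, 7.2)]
7. shoelace: 331.5724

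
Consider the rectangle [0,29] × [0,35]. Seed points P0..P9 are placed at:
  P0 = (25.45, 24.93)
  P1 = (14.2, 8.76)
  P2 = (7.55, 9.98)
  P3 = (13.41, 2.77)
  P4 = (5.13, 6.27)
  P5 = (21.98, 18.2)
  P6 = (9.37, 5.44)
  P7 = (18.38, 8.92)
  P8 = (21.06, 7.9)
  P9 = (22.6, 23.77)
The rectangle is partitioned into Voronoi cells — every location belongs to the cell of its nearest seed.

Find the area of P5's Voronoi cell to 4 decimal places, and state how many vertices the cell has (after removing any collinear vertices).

Area of P5's cell: 120.2855 (7 vertices)

1. box [0,29]×[0,35]: [(0, 0) (29, 0) (29, 35) (0, 35)]
2. ⊥bis P5·P0 via (23.715,21.565): [(0, 33.7925) (0, 0) (29, 0) (29, 18.84)]  |A|=763.1718
3. ⊥bis P5·P1 via (18.09,13.48): [(0, 33.7925) (0, 28.3889) (29, 4.4885) (29, 18.84)]  |A|=286.4493
4. ⊥bis P5·P2 via (14.765,14.09): [(5.0143, 31.2071) (12.4776, 18.1055) (29, 4.4885) (29, 18.84)]  |A|=229.5375
5. ⊥bis P5·P3 via (17.695,10.485): [(5.0143, 31.2071) (12.4776, 18.1055) (29, 4.4885) (29, 18.84)]  |A|=229.5375
6. ⊥bis P5·P4 via (13.555,12.235): [(5.0143, 31.2071) (12.4776, 18.1055) (29, 4.4885) (29, 18.84)]  |A|=229.5375
7. ⊥bis P5·P6 via (15.675,11.82): [(5.0143, 31.2071) (12.4776, 18.1055) (29, 4.4885) (29, 18.84)]  |A|=229.5375
8. ⊥bis P5·P7 via (20.18,13.56): [(5.0143, 31.2071) (12.4776, 18.1055) (16.048, 15.1629) (29, 10.1384) (29, 18.84)]  |A|=192.9483
9. ⊥bis P5·P8 via (21.52,13.05): [(5.0143, 31.2071) (12.4776, 18.1055) (16.048, 15.1629) (21.4871, 13.0529) (29, 12.3819) (29, 18.84)]  |A|=184.521
10. ⊥bis P5·P9 via (22.29,20.985): [(25.5419, 20.623) (10.0619, 22.3461) (12.4776, 18.1055) (16.048, 15.1629) (21.4871, 13.0529) (29, 12.3819) (29, 18.84)]  |A|=120.2855
11. canonical 7-gon: [(25.5419, 20.623) (10.0619, 22.3461) (12.4776, 18.1055) (16.048, 15.1629) (21.4871, 13.0529) (29, 12.3819) (29, 18.84)]
12. shoelace: 120.2855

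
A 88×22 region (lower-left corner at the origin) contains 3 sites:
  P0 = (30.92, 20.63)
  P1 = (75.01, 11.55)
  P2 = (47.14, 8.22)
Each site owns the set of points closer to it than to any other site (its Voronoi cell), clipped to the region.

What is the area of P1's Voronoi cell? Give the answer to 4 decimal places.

1. box [0,88]×[0,22]: [(0, 0) (88, 0) (88, 22) (0, 22)]
2. ⊥bis P1·P0 via (52.965,16.09): [(49.6514, 0) (88, 0) (88, 22) (54.1821, 22)]  |A|=793.8314
3. ⊥bis P1·P2 via (61.075,9.885): [(62.2561, 0) (88, 0) (88, 22) (59.6275, 22)]  |A|=595.2809
4. canonical 4-gon: [(62.2561, 0) (88, 0) (88, 22) (59.6275, 22)]
5. shoelace: 595.2809

Area of P1's cell: 595.2809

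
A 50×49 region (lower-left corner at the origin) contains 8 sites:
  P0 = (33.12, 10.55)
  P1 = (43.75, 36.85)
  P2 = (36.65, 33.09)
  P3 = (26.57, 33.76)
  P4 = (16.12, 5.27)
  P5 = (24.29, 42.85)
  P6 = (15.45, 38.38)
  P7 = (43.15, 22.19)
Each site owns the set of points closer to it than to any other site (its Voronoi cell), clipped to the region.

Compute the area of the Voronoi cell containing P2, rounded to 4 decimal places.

1. box [0,50]×[0,49]: [(0, 0) (50, 0) (50, 49) (0, 49)]
2. ⊥bis P2·P0 via (34.885,21.82): [(0, 27.2834) (50, 19.4528) (50, 49) (0, 49)]  |A|=1281.5953
3. ⊥bis P2·P1 via (40.2,34.97): [(0, 27.2834) (48.2744, 19.7231) (32.77, 49) (0, 49)]  |A|=1003.8821
4. ⊥bis P2·P3 via (31.61,33.425): [(30.8803, 22.4472) (48.2744, 19.7231) (32.77, 49) (32.6452, 49)]  |A|=235.1619
5. ⊥bis P2·P4 via (26.385,19.18): [(30.8803, 22.4472) (48.2744, 19.7231) (32.77, 49) (32.6452, 49)]  |A|=235.1619
6. ⊥bis P2·P5 via (30.47,37.97): [(32.0446, 39.9641) (30.8803, 22.4472) (48.2744, 19.7231) (35.3431, 44.1413)]  |A|=221.2109
7. ⊥bis P2·P6 via (26.05,35.735): [(32.0446, 39.9641) (30.8803, 22.4472) (48.2744, 19.7231) (35.3431, 44.1413)]  |A|=221.2109
8. ⊥bis P2·P7 via (39.9,27.64): [(32.0446, 39.9641) (30.8803, 22.4472) (31.1272, 22.4085) (43.0781, 29.5352) (35.3431, 44.1413)]  |A|=144.0625
9. canonical 5-gon: [(32.0446, 39.9641) (30.8803, 22.4472) (31.1272, 22.4085) (43.0781, 29.5352) (35.3431, 44.1413)]
10. shoelace: 144.0625

Area of P2's cell: 144.0625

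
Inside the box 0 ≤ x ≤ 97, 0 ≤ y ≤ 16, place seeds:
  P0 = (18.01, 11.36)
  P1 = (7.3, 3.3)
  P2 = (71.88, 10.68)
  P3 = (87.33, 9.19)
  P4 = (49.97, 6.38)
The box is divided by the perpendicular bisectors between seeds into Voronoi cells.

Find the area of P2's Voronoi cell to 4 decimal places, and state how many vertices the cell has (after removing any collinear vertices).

1. box [0,97]×[0,16]: [(0, 0) (97, 0) (97, 16) (0, 16)]
2. ⊥bis P2·P0 via (44.945,11.02): [(44.8059, 0) (97, 0) (97, 16) (45.0079, 16)]  |A|=833.4899
3. ⊥bis P2·P1 via (39.59,6.99): [(44.8059, 0) (97, 0) (97, 16) (45.0079, 16)]  |A|=833.4899
4. ⊥bis P2·P3 via (79.605,9.935): [(44.8059, 0) (78.6469, 0) (80.1899, 16) (45.0079, 16)]  |A|=552.1842
5. ⊥bis P2·P4 via (60.925,8.53): [(62.5991, 0) (78.6469, 0) (80.1899, 16) (59.459, 16)]  |A|=294.23
6. canonical 4-gon: [(62.5991, 0) (78.6469, 0) (80.1899, 16) (59.459, 16)]
7. shoelace: 294.23

Area of P2's cell: 294.2300 (4 vertices)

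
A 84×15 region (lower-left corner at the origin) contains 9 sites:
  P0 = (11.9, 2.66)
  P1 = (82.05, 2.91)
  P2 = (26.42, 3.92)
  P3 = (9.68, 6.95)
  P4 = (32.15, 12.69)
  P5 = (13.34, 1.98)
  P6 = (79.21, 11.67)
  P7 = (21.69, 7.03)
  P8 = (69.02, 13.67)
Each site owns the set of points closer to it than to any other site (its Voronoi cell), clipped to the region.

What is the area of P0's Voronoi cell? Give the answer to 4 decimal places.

Area of P0's cell: 34.3773

1. box [0,84]×[0,15]: [(0, 0) (84, 0) (84, 15) (0, 15)]
2. ⊥bis P0·P1 via (46.975,2.785): [(0, 0) (46.9849, 0) (46.9315, 15) (0, 15)]  |A|=704.373
3. ⊥bis P0·P2 via (19.16,3.29): [(0, 0) (19.4455, 0) (18.1438, 15) (0, 15)]  |A|=281.92
4. ⊥bis P0·P3 via (10.79,4.805): [(1.5047, 0) (19.4455, 0) (18.6745, 8.8851)]  |A|=79.7029
5. ⊥bis P0·P4 via (22.025,7.675): [(1.5047, 0) (19.4455, 0) (18.6745, 8.8851)]  |A|=79.7029
6. ⊥bis P0·P5 via (12.62,2.32): [(14.7648, 6.8619) (1.5047, 0) (11.5244, 0)]  |A|=34.3773
7. ⊥bis P0·P6 via (45.555,7.165): [(14.7648, 6.8619) (1.5047, 0) (11.5244, 0)]  |A|=34.3773
8. ⊥bis P0·P7 via (16.795,4.845): [(14.7648, 6.8619) (1.5047, 0) (11.5244, 0)]  |A|=34.3773
9. ⊥bis P0·P8 via (40.46,8.165): [(14.7648, 6.8619) (1.5047, 0) (11.5244, 0)]  |A|=34.3773
10. canonical 3-gon: [(14.7648, 6.8619) (1.5047, 0) (11.5244, 0)]
11. shoelace: 34.3773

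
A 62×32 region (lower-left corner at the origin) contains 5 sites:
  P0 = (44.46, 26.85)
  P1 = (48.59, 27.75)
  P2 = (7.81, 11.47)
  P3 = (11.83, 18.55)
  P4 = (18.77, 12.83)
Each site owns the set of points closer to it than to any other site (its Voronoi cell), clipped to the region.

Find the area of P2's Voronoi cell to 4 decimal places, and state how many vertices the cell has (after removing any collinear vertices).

1. box [0,62]×[0,32]: [(0, 0) (62, 0) (62, 32) (0, 32)]
2. ⊥bis P2·P0 via (26.135,19.16): [(0, 0) (34.1754, 0) (20.7468, 32) (0, 32)]  |A|=878.7545
3. ⊥bis P2·P1 via (28.2,19.61): [(0, 0) (34.1754, 0) (20.7468, 32) (0, 32)]  |A|=878.7545
4. ⊥bis P2·P3 via (9.82,15.01): [(0, 20.5858) (0, 0) (34.1754, 0) (33.5247, 1.5505)]  |A|=371.5611
5. ⊥bis P2·P4 via (13.29,12.15): [(13.1712, 13.1072) (0, 20.5858) (0, 0) (14.7977, 0)]  |A|=232.5477
6. canonical 4-gon: [(13.1712, 13.1072) (0, 20.5858) (0, 0) (14.7977, 0)]
7. shoelace: 232.5477

Area of P2's cell: 232.5477 (4 vertices)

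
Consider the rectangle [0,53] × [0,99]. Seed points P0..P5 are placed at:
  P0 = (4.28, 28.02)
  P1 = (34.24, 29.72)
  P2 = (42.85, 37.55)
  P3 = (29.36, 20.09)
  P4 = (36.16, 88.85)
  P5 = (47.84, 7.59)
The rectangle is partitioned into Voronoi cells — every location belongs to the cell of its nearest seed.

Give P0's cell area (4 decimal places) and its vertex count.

Area of P0's cell: 1045.3810 (6 vertices)

1. box [0,53]×[0,99]: [(0, 0) (53, 0) (53, 99) (0, 99)]
2. ⊥bis P0·P1 via (19.26,28.87): [(0, 0) (20.8982, 0) (15.2807, 99) (0, 99)]  |A|=1790.8512
3. ⊥bis P0·P2 via (23.565,32.785): [(0, 0) (20.8982, 0) (17.6883, 56.5694) (7.2044, 99) (0, 99)]  |A|=1619.5106
4. ⊥bis P0·P3 via (16.82,24.055): [(0, 0) (9.2141, 0) (19.1204, 31.3304) (17.6883, 56.5694) (7.2044, 99) (0, 99)]  |A|=1436.4776
5. ⊥bis P0·P4 via (20.22,58.435): [(0, 69.032) (0, 0) (9.2141, 0) (19.1204, 31.3304) (17.6883, 56.5694) (16.7821, 60.2367)]  |A|=1045.381
6. ⊥bis P0·P5 via (26.06,17.805): [(0, 69.032) (0, 0) (9.2141, 0) (19.1204, 31.3304) (17.6883, 56.5694) (16.7821, 60.2367)]  |A|=1045.381
7. canonical 6-gon: [(0, 69.032) (0, 0) (9.2141, 0) (19.1204, 31.3304) (17.6883, 56.5694) (16.7821, 60.2367)]
8. shoelace: 1045.381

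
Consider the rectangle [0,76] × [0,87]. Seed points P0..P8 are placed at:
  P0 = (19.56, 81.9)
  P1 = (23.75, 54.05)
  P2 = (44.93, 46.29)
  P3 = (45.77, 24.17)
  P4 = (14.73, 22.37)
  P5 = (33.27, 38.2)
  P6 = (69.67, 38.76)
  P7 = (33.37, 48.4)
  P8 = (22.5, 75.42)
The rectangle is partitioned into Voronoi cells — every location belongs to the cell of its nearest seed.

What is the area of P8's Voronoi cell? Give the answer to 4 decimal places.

1. box [0,76]×[0,87]: [(0, 0) (76, 0) (76, 87) (0, 87)]
2. ⊥bis P8·P0 via (21.03,78.66): [(0, 69.1186) (0, 0) (76, 0) (76, 87) (39.412, 87)]  |A|=6259.629
3. ⊥bis P8·P1 via (23.125,64.735): [(0, 69.1186) (0, 63.3823) (76, 67.8278) (76, 87) (39.412, 87)]  |A|=1273.6424
4. ⊥bis P8·P2 via (33.715,60.855): [(0, 69.1186) (0, 63.3823) (40.0389, 65.7243) (67.6697, 87) (39.412, 87)]  |A|=840.2995
5. ⊥bis P8·P3 via (34.135,49.795): [(0, 69.1186) (0, 63.3823) (40.0389, 65.7243) (67.6697, 87) (39.412, 87)]  |A|=840.2995
6. ⊥bis P8·P4 via (18.615,48.895): [(0, 69.1186) (0, 63.3823) (40.0389, 65.7243) (67.6697, 87) (39.412, 87)]  |A|=840.2995
7. ⊥bis P8·P5 via (27.885,56.81): [(0, 69.1186) (0, 63.3823) (40.0389, 65.7243) (67.6697, 87) (39.412, 87)]  |A|=840.2995
8. ⊥bis P8·P6 via (46.085,57.09): [(0, 69.1186) (0, 63.3823) (40.0389, 65.7243) (67.6697, 87) (39.412, 87)]  |A|=840.2995
9. ⊥bis P8·P7 via (27.935,61.91): [(0, 69.1186) (0, 63.3823) (36.9703, 65.5449) (42.9079, 67.9335) (67.6697, 87) (39.412, 87)]  |A|=837.1674
10. canonical 6-gon: [(0, 69.1186) (0, 63.3823) (36.9703, 65.5449) (42.9079, 67.9335) (67.6697, 87) (39.412, 87)]
11. shoelace: 837.1674

Area of P8's cell: 837.1674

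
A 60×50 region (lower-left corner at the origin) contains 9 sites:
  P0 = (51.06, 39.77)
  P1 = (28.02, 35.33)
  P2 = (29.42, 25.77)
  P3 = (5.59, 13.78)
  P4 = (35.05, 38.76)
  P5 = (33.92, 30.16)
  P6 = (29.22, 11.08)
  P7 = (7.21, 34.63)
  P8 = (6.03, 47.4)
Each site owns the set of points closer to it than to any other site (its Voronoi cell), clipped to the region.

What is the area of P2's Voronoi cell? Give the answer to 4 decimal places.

1. box [0,60]×[0,50]: [(0, 0) (60, 0) (60, 50) (0, 50)]
2. ⊥bis P2·P0 via (40.24,32.77): [(0, 0) (60, 0) (60, 2.2267) (29.093, 50) (0, 50)]  |A|=2261.7363
3. ⊥bis P2·P1 via (28.72,30.55): [(0, 26.3441) (0, 0) (60, 0) (60, 2.2267) (40.555, 32.2832)]  |A|=1524.3365
4. ⊥bis P2·P3 via (17.505,19.775): [(13.2253, 28.2809) (27.4547, 0) (60, 0) (60, 2.2267) (40.555, 32.2832)]  |A|=961.9098
5. ⊥bis P2·P4 via (32.235,32.265): [(34.3049, 31.3679) (13.2253, 28.2809) (27.4547, 0) (60, 0) (60, 2.2267) (43.8132, 27.2469)]  |A|=944.6804
6. ⊥bis P2·P5 via (31.67,27.965): [(29.0947, 30.6049) (13.2253, 28.2809) (27.4547, 0) (58.9514, 0)]  |A|=722.9104
7. ⊥bis P2·P6 via (29.32,18.425): [(41.1337, 18.2642) (29.0947, 30.6049) (13.2253, 28.2809) (18.1074, 18.5777)]  |A|=222.8584
8. ⊥bis P2·P7 via (18.315,30.2): [(41.1337, 18.2642) (29.0947, 30.6049) (17.8177, 28.9534) (15.6372, 23.4873) (18.1074, 18.5777)]  |A|=211.0401
9. ⊥bis P2·P8 via (17.725,36.585): [(41.1337, 18.2642) (29.0947, 30.6049) (17.8177, 28.9534) (15.6372, 23.4873) (18.1074, 18.5777)]  |A|=211.0401
10. canonical 5-gon: [(41.1337, 18.2642) (29.0947, 30.6049) (17.8177, 28.9534) (15.6372, 23.4873) (18.1074, 18.5777)]
11. shoelace: 211.0401

Area of P2's cell: 211.0401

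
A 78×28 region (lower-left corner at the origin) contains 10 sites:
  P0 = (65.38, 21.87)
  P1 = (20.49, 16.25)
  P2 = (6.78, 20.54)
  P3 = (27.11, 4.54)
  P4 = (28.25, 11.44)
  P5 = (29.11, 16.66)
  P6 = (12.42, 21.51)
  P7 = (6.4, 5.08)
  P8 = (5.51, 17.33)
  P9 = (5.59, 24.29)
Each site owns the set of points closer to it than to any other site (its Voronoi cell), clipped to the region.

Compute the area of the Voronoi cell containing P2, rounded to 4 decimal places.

Area of P2's cell: 25.2697

1. box [0,78]×[0,28]: [(0, 0) (78, 0) (78, 28) (0, 28)]
2. ⊥bis P2·P0 via (36.08,21.205): [(0, 0) (36.5613, 0) (35.9258, 28) (0, 28)]  |A|=1014.8187
3. ⊥bis P2·P1 via (13.635,18.395): [(0, 0) (7.879, 0) (16.6405, 28) (0, 28)]  |A|=343.2733
4. ⊥bis P2·P3 via (16.945,12.54): [(0, 0) (7.0758, 0) (8.4091, 1.6941) (16.6405, 28) (0, 28)]  |A|=342.5929
5. ⊥bis P2·P4 via (17.515,15.99): [(0, 0) (7.0758, 0) (8.4091, 1.6941) (16.6405, 28) (0, 28)]  |A|=342.5929
6. ⊥bis P2·P5 via (17.945,18.6): [(0, 0) (7.0758, 0) (8.4091, 1.6941) (16.6405, 28) (0, 28)]  |A|=342.5929
7. ⊥bis P2·P6 via (9.6,21.025): [(0, 0) (7.0758, 0) (8.4091, 1.6941) (11.323, 11.0065) (8.4004, 28) (0, 28)]  |A|=272.5786
8. ⊥bis P2·P7 via (6.59,12.81): [(0, 12.972) (11.0316, 12.7008) (8.4004, 28) (0, 28)]  |A|=147.1514
9. ⊥bis P2·P8 via (6.145,18.935): [(0, 21.3662) (10.238, 17.3157) (8.4004, 28) (0, 28)]  |A|=78.8346
10. ⊥bis P2·P9 via (6.185,22.415): [(1.2818, 20.8591) (10.238, 17.3157) (9.1966, 23.3707)]  |A|=25.2697
11. canonical 3-gon: [(1.2818, 20.8591) (10.238, 17.3157) (9.1966, 23.3707)]
12. shoelace: 25.2697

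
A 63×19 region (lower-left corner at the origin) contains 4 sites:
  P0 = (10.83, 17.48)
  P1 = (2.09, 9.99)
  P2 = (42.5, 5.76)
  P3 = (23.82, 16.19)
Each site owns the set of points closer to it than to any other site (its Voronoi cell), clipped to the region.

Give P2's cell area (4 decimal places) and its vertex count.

Area of P2's cell: 582.6078 (4 vertices)

1. box [0,63]×[0,19]: [(0, 0) (63, 0) (63, 19) (0, 19)]
2. ⊥bis P2·P0 via (26.665,11.62): [(22.3648, 0) (63, 0) (63, 19) (29.3961, 19)]  |A|=705.2713
3. ⊥bis P2·P1 via (22.295,7.875): [(22.3648, 0) (63, 0) (63, 19) (29.3961, 19)]  |A|=705.2713
4. ⊥bis P2·P3 via (33.16,10.975): [(27.0321, 0) (63, 0) (63, 19) (37.6408, 19)]  |A|=582.6078
5. canonical 4-gon: [(27.0321, 0) (63, 0) (63, 19) (37.6408, 19)]
6. shoelace: 582.6078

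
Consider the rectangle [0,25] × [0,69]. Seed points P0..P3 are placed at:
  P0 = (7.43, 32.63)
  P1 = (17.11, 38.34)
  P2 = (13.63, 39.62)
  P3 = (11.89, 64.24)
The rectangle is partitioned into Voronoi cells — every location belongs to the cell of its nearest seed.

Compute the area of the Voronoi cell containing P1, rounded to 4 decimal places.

1. box [0,25]×[0,69]: [(0, 0) (25, 0) (25, 69) (0, 69)]
2. ⊥bis P1·P0 via (12.27,35.485): [(0, 56.286) (25, 13.9042) (25, 69) (0, 69)]  |A|=847.6228
3. ⊥bis P1·P2 via (15.37,38.98): [(13.3876, 33.5904) (25, 13.9042) (25, 65.1616)]  |A|=297.6104
4. ⊥bis P1·P3 via (14.5,51.29): [(20.33, 52.465) (13.3876, 33.5904) (25, 13.9042) (25, 53.4062)]  |A|=270.1617
5. canonical 4-gon: [(20.33, 52.465) (13.3876, 33.5904) (25, 13.9042) (25, 53.4062)]
6. shoelace: 270.1617

Area of P1's cell: 270.1617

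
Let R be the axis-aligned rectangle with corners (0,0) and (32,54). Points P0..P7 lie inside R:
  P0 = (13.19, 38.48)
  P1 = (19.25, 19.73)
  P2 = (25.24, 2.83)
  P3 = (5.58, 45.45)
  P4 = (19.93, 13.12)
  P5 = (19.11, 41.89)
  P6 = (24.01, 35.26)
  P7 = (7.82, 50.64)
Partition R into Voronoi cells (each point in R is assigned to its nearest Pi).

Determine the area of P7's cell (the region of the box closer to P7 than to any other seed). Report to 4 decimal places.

Area of P7's cell: 103.1494

1. box [0,32]×[0,54]: [(0, 0) (32, 0) (32, 54) (0, 54)]
2. ⊥bis P7·P0 via (10.505,44.56): [(0, 39.9209) (31.8812, 54) (0, 54)]  |A|=224.4301
3. ⊥bis P7·P1 via (13.535,35.185): [(0, 39.9209) (31.8812, 54) (0, 54)]  |A|=224.4301
4. ⊥bis P7·P2 via (16.53,26.735): [(0, 39.9209) (31.8812, 54) (0, 54)]  |A|=224.4301
5. ⊥bis P7·P3 via (6.7,48.045): [(0, 50.9367) (12.6153, 45.4919) (31.8812, 54) (0, 54)]  |A|=154.9458
6. ⊥bis P7·P4 via (13.875,31.88): [(0, 50.9367) (12.6153, 45.4919) (31.8812, 54) (0, 54)]  |A|=154.9458
7. ⊥bis P7·P5 via (13.465,46.265): [(0, 50.9367) (12.6153, 45.4919) (12.9962, 45.6602) (19.4598, 54) (0, 54)]  |A|=103.1494
8. ⊥bis P7·P6 via (15.915,42.95): [(0, 50.9367) (12.6153, 45.4919) (12.9962, 45.6602) (19.4598, 54) (0, 54)]  |A|=103.1494
9. canonical 5-gon: [(0, 50.9367) (12.6153, 45.4919) (12.9962, 45.6602) (19.4598, 54) (0, 54)]
10. shoelace: 103.1494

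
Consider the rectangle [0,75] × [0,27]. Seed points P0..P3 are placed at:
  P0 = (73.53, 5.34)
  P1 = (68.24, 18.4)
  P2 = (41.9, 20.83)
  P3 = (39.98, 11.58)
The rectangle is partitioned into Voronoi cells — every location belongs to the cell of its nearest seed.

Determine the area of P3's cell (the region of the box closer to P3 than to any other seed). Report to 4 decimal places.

Area of P3's cell: 1052.0374

1. box [0,75]×[0,27]: [(0, 0) (75, 0) (75, 27) (0, 27)]
2. ⊥bis P3·P0 via (56.755,8.46): [(0, 0) (55.1815, 0) (60.2033, 27) (0, 27)]  |A|=1557.6947
3. ⊥bis P3·P1 via (54.11,14.99): [(0, 0) (55.1815, 0) (56.2897, 5.9581) (51.2116, 27) (0, 27)]  |A|=1463.094
4. ⊥bis P3·P2 via (40.94,16.205): [(0, 24.7028) (0, 0) (55.1815, 0) (56.2897, 5.9581) (54.4958, 13.3912)]  |A|=1052.0374
5. canonical 5-gon: [(0, 24.7028) (0, 0) (55.1815, 0) (56.2897, 5.9581) (54.4958, 13.3912)]
6. shoelace: 1052.0374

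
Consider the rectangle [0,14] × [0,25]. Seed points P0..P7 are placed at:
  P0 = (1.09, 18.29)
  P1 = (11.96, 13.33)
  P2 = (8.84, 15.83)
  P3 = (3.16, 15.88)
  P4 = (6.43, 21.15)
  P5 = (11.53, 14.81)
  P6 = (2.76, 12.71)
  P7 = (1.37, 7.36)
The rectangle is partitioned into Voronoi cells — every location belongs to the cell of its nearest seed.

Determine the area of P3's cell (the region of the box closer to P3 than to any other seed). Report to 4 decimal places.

Area of P3's cell: 18.9127

1. box [0,14]×[0,25]: [(0, 0) (14, 0) (14, 25) (0, 25)]
2. ⊥bis P3·P0 via (2.125,17.085): [(0, 15.2598) (0, 0) (14, 0) (14, 25) (11.34, 25)]  |A|=294.7728
3. ⊥bis P3·P1 via (7.56,14.605): [(10.3177, 24.1219) (0, 15.2598) (0, 0) (3.3279, 0)]  |A|=118.8606
4. ⊥bis P3·P2 via (6,15.855): [(5.9398, 9.0136) (6.0404, 20.448) (0, 15.2598) (0, 0) (3.3279, 0)]  |A|=94.5913
5. ⊥bis P3·P4 via (4.795,18.515): [(5.9398, 9.0136) (6.0167, 17.7569) (4.2114, 18.8771) (0, 15.2598) (0, 0) (3.3279, 0)]  |A|=92.1488
6. ⊥bis P3·P5 via (7.345,15.345): [(5.9398, 9.0136) (6.0167, 17.7569) (4.2114, 18.8771) (0, 15.2598) (0, 0) (3.3279, 0)]  |A|=92.1488
7. ⊥bis P3·P6 via (2.96,14.295): [(5.9829, 13.9136) (6.0167, 17.7569) (4.2114, 18.8771) (0, 15.2598) (0, 14.6685)]  |A|=18.9127
8. ⊥bis P3·P7 via (2.265,11.62): [(5.9829, 13.9136) (6.0167, 17.7569) (4.2114, 18.8771) (0, 15.2598) (0, 14.6685)]  |A|=18.9127
9. canonical 5-gon: [(5.9829, 13.9136) (6.0167, 17.7569) (4.2114, 18.8771) (0, 15.2598) (0, 14.6685)]
10. shoelace: 18.9127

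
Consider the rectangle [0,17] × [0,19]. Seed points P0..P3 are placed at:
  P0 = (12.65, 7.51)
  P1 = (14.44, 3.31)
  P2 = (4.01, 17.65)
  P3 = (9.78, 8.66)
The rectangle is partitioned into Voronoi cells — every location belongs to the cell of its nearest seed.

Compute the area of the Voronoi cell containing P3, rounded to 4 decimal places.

Area of P3's cell: 136.7489

1. box [0,17]×[0,19]: [(0, 0) (17, 0) (17, 19) (0, 19)]
2. ⊥bis P3·P0 via (11.215,8.085): [(0, 0) (7.9754, 0) (15.5886, 19) (0, 19)]  |A|=223.8577
3. ⊥bis P3·P1 via (12.11,5.985): [(0, 0) (5.2388, 0) (9.4425, 3.6616) (15.5886, 19) (0, 19)]  |A|=218.8477
4. ⊥bis P3·P2 via (6.895,13.155): [(0, 8.7296) (0, 0) (5.2388, 0) (9.4425, 3.6616) (15.4455, 18.6429)]  |A|=136.7489
5. canonical 5-gon: [(0, 8.7296) (0, 0) (5.2388, 0) (9.4425, 3.6616) (15.4455, 18.6429)]
6. shoelace: 136.7489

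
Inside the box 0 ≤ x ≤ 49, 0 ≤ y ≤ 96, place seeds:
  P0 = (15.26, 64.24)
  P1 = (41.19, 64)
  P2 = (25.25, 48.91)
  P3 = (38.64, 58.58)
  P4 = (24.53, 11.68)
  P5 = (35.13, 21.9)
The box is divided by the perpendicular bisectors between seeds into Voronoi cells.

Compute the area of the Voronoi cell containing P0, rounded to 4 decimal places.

Area of P0's cell: 1226.9610

1. box [0,49]×[0,96]: [(0, 0) (49, 0) (49, 96) (0, 96)]
2. ⊥bis P0·P1 via (28.225,64.12): [(0, 0) (27.6315, 0) (28.5201, 96) (0, 96)]  |A|=2695.2766
3. ⊥bis P0·P2 via (20.255,56.575): [(0, 43.3756) (28.2031, 61.7545) (28.5201, 96) (0, 96)]  |A|=1230.4286
4. ⊥bis P0·P3 via (26.95,61.41): [(0, 43.3756) (26.8143, 60.8495) (28.2496, 66.7783) (28.5201, 96) (0, 96)]  |A|=1226.961
5. ⊥bis P0·P4 via (19.895,37.96): [(0, 43.3756) (26.8143, 60.8495) (28.2496, 66.7783) (28.5201, 96) (0, 96)]  |A|=1226.961
6. ⊥bis P0·P5 via (25.195,43.07): [(0, 43.3756) (26.8143, 60.8495) (28.2496, 66.7783) (28.5201, 96) (0, 96)]  |A|=1226.961
7. canonical 5-gon: [(0, 43.3756) (26.8143, 60.8495) (28.2496, 66.7783) (28.5201, 96) (0, 96)]
8. shoelace: 1226.961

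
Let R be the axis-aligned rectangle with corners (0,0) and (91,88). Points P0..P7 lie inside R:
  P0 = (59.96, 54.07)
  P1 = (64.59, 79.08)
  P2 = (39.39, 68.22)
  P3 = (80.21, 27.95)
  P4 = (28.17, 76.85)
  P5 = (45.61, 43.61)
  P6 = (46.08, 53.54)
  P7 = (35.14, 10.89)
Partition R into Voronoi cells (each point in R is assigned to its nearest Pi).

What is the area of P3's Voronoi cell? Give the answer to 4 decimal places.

Area of P3's cell: 1389.5662

1. box [0,91]×[0,88]: [(0, 0) (91, 0) (91, 88) (0, 88)]
2. ⊥bis P3·P0 via (70.085,41.01): [(17.1872, 0) (91, 0) (91, 57.2247)]  |A|=2111.9598
3. ⊥bis P3·P1 via (72.4,53.515): [(17.1872, 0) (91, 0) (91, 57.2247)]  |A|=2111.9598
4. ⊥bis P3·P2 via (59.8,48.085): [(17.1872, 0) (91, 0) (91, 57.2247)]  |A|=2111.9598
5. ⊥bis P3·P4 via (54.19,52.4): [(17.1872, 0) (91, 0) (91, 57.2247)]  |A|=2111.9598
6. ⊥bis P3·P5 via (62.91,35.78): [(62.6781, 35.2677) (46.7159, 0) (91, 0) (91, 57.2247)]  |A|=1591.2541
7. ⊥bis P3·P6 via (63.145,40.745): [(62.6781, 35.2677) (46.7159, 0) (91, 0) (91, 57.2247)]  |A|=1591.2541
8. ⊥bis P3·P7 via (57.675,19.42): [(62.6781, 35.2677) (56.6869, 22.0304) (65.0259, 0) (91, 0) (91, 57.2247)]  |A|=1389.5662
9. canonical 5-gon: [(62.6781, 35.2677) (56.6869, 22.0304) (65.0259, 0) (91, 0) (91, 57.2247)]
10. shoelace: 1389.5662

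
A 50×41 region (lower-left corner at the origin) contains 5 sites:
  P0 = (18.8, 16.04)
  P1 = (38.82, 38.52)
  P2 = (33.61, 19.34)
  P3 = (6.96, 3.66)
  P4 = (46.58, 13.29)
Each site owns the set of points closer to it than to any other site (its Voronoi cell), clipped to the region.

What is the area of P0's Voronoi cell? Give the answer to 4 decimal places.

1. box [0,50]×[0,41]: [(0, 0) (50, 0) (50, 41) (0, 41)]
2. ⊥bis P0·P1 via (28.81,27.28): [(0, 0) (50, 0) (50, 8.4088) (13.4041, 41) (0, 41)]  |A|=1453.6489
3. ⊥bis P0·P2 via (26.205,17.69): [(0, 0) (30.1467, 0) (22.8942, 32.5484) (13.4041, 41) (0, 41)]  |A|=1016.5885
4. ⊥bis P0·P3 via (12.88,9.85): [(0, 22.1682) (23.1792, 0) (30.1467, 0) (22.8942, 32.5484) (13.4041, 41) (0, 41)]  |A|=759.6676
5. ⊥bis P0·P4 via (32.69,14.665): [(0, 22.1682) (23.1792, 0) (30.1467, 0) (22.8942, 32.5484) (13.4041, 41) (0, 41)]  |A|=759.6676
6. canonical 6-gon: [(0, 22.1682) (23.1792, 0) (30.1467, 0) (22.8942, 32.5484) (13.4041, 41) (0, 41)]
7. shoelace: 759.6676

Area of P0's cell: 759.6676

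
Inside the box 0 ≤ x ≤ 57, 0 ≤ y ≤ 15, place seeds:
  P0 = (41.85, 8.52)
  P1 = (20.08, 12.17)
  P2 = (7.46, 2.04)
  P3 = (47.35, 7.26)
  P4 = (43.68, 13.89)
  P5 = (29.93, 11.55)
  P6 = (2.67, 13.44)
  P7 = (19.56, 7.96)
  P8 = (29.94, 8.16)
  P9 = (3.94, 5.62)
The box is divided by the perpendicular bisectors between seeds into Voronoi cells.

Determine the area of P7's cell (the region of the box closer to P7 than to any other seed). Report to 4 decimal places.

1. box [0,57]×[0,15]: [(0, 0) (57, 0) (57, 15) (0, 15)]
2. ⊥bis P7·P0 via (30.705,8.24): [(0, 0) (30.912, 0) (30.5352, 15) (0, 15)]  |A|=460.8539
3. ⊥bis P7·P1 via (19.82,10.065): [(0, 12.5131) (0, 0) (30.912, 0) (30.6929, 8.722)]  |A|=326.839
4. ⊥bis P7·P2 via (13.51,5): [(10.4667, 11.2203) (15.9563, 0) (30.912, 0) (30.6929, 8.722)]  |A|=171.8368
5. ⊥bis P7·P3 via (33.455,7.61): [(10.4667, 11.2203) (15.9563, 0) (30.912, 0) (30.6929, 8.722)]  |A|=171.8368
6. ⊥bis P7·P4 via (31.62,10.925): [(10.4667, 11.2203) (15.9563, 0) (30.912, 0) (30.6929, 8.722)]  |A|=171.8368
7. ⊥bis P7·P5 via (24.745,9.755): [(24.8529, 9.4434) (10.4667, 11.2203) (15.9563, 0) (28.1221, 0)]  |A|=133.2744
8. ⊥bis P7·P6 via (11.115,10.7): [(24.8529, 9.4434) (11.2523, 11.1232) (10.958, 10.2161) (15.9563, 0) (28.1221, 0)]  |A|=132.9037
9. ⊥bis P7·P8 via (24.75,8.06): [(24.723, 9.4594) (11.2523, 11.1232) (10.958, 10.2161) (15.9563, 0) (24.9053, 0)]  |A|=117.1024
10. ⊥bis P7·P9 via (11.75,6.79): [(24.723, 9.4594) (11.2523, 11.1232) (11.1487, 10.8038) (11.3598, 9.3949) (15.9563, 0) (24.9053, 0)]  |A|=116.906
11. canonical 6-gon: [(24.723, 9.4594) (11.2523, 11.1232) (11.1487, 10.8038) (11.3598, 9.3949) (15.9563, 0) (24.9053, 0)]
12. shoelace: 116.906

Area of P7's cell: 116.9060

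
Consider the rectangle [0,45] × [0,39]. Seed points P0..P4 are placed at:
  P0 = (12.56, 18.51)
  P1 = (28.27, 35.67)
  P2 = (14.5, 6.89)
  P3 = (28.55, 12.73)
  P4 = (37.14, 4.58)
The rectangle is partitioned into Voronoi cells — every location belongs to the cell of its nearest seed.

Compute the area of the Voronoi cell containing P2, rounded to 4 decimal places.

Area of P2's cell: 279.8233

1. box [0,45]×[0,39]: [(0, 0) (45, 0) (45, 39) (0, 39)]
2. ⊥bis P2·P0 via (13.53,12.7): [(0, 10.4411) (0, 0) (45, 0) (45, 17.954)]  |A|=638.8908
3. ⊥bis P2·P1 via (21.385,21.28): [(32.6469, 15.8916) (0, 10.4411) (0, 0) (45, 0) (45, 9.9812)]  |A|=589.6466
4. ⊥bis P2·P3 via (21.525,9.81): [(19.8829, 13.7606) (0, 10.4411) (0, 0) (25.6026, 0)]  |A|=279.9539
5. ⊥bis P2·P4 via (25.82,5.735): [(25.3073, 0.7104) (19.8829, 13.7606) (0, 10.4411) (0, 0) (25.2348, 0)]  |A|=279.8233
6. canonical 5-gon: [(25.3073, 0.7104) (19.8829, 13.7606) (0, 10.4411) (0, 0) (25.2348, 0)]
7. shoelace: 279.8233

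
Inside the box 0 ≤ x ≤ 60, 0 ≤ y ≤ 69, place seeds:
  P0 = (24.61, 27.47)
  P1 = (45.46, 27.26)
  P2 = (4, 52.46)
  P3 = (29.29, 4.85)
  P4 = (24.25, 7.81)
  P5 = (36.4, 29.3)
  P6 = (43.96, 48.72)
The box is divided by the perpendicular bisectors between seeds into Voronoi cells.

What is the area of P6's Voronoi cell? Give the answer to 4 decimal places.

Area of P6's cell: 1020.0479

1. box [0,60]×[0,69]: [(0, 0) (60, 0) (60, 69) (0, 69)]
2. ⊥bis P6·P0 via (34.285,38.095): [(60, 14.6792) (60, 69) (0.3454, 69)]  |A|=1620.2421
3. ⊥bis P6·P1 via (44.71,37.99): [(35.1353, 37.3208) (60, 39.0587) (60, 69) (0.3454, 69)]  |A|=1317.1472
4. ⊥bis P6·P2 via (23.98,50.59): [(23.7117, 47.723) (35.1353, 37.3208) (60, 39.0587) (60, 69) (25.7031, 69)]  |A|=1047.3792
5. ⊥bis P6·P3 via (36.625,26.785): [(23.7117, 47.723) (35.1353, 37.3208) (60, 39.0587) (60, 69) (25.7031, 69)]  |A|=1047.3792
6. ⊥bis P6·P4 via (34.105,28.265): [(23.7117, 47.723) (35.1353, 37.3208) (60, 39.0587) (60, 69) (25.7031, 69)]  |A|=1047.3792
7. ⊥bis P6·P5 via (40.18,39.01): [(23.7117, 47.723) (28.1276, 43.7019) (43.0909, 37.8768) (60, 39.0587) (60, 69) (25.7031, 69)]  |A|=1020.0479
8. canonical 6-gon: [(23.7117, 47.723) (28.1276, 43.7019) (43.0909, 37.8768) (60, 39.0587) (60, 69) (25.7031, 69)]
9. shoelace: 1020.0479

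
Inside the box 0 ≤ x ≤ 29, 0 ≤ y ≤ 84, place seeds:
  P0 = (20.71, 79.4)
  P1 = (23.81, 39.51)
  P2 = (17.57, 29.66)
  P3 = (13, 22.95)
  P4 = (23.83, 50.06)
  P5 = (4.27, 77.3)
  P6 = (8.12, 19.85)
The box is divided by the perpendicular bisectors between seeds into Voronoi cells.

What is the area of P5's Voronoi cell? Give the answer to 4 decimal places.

Area of P5's cell: 336.3442

1. box [0,29]×[0,84]: [(0, 0) (29, 0) (29, 84) (0, 84)]
2. ⊥bis P5·P0 via (12.49,78.35): [(0, 0) (22.4982, 0) (11.7683, 84) (0, 84)]  |A|=1439.1928
3. ⊥bis P5·P1 via (14.04,58.405): [(0, 51.1454) (14.9759, 58.8889) (11.7683, 84) (0, 84)]  |A|=393.7711
4. ⊥bis P5·P2 via (10.92,53.48): [(0, 51.1454) (14.9759, 58.8889) (11.7683, 84) (0, 84)]  |A|=393.7711
5. ⊥bis P5·P3 via (8.635,50.125): [(0, 51.1454) (14.9759, 58.8889) (11.7683, 84) (0, 84)]  |A|=393.7711
6. ⊥bis P5·P4 via (14.05,63.68): [(0, 53.5912) (14.3375, 63.8865) (11.7683, 84) (0, 84)]  |A|=336.3442
7. ⊥bis P5·P6 via (6.195,48.575): [(0, 53.5912) (14.3375, 63.8865) (11.7683, 84) (0, 84)]  |A|=336.3442
8. canonical 4-gon: [(0, 53.5912) (14.3375, 63.8865) (11.7683, 84) (0, 84)]
9. shoelace: 336.3442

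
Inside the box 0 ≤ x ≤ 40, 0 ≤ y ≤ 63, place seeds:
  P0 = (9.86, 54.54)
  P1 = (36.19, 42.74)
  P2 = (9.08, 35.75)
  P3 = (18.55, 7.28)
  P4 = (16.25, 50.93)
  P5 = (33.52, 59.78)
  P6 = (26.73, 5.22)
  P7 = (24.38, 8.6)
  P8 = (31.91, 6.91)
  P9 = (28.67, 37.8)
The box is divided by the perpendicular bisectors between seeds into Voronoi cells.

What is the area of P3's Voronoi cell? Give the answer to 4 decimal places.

Area of P3's cell: 414.5469

1. box [0,40]×[0,63]: [(0, 0) (40, 0) (40, 63) (0, 63)]
2. ⊥bis P3·P0 via (14.205,30.91): [(0, 28.298) (0, 0) (40, 0) (40, 35.6531)]  |A|=1279.0226
3. ⊥bis P3·P1 via (27.37,25.01): [(15.1577, 31.0852) (0, 28.298) (0, 0) (40, 0) (40, 18.7271)]  |A|=1068.7814
4. ⊥bis P3·P2 via (13.815,21.515): [(26.1487, 25.6176) (0, 16.9197) (0, 0) (40, 0) (40, 18.7271)]  |A|=863.2624
5. ⊥bis P3·P4 via (17.4,29.105): [(26.1487, 25.6176) (0, 16.9197) (0, 0) (40, 0) (40, 18.7271)]  |A|=863.2624
6. ⊥bis P3·P5 via (26.035,33.53): [(26.1487, 25.6176) (0, 16.9197) (0, 0) (40, 0) (40, 18.7271)]  |A|=863.2624
7. ⊥bis P3·P6 via (22.64,6.25): [(27.365, 25.0125) (26.1487, 25.6176) (0, 16.9197) (0, 0) (21.066, 0)]  |A|=508.1619
8. ⊥bis P3·P7 via (21.465,7.94): [(22.2228, 4.5932) (18.0709, 22.9306) (0, 16.9197) (0, 0) (21.066, 0)]  |A|=414.5469
9. ⊥bis P3·P8 via (25.23,7.095): [(22.2228, 4.5932) (18.0709, 22.9306) (0, 16.9197) (0, 0) (21.066, 0)]  |A|=414.5469
10. ⊥bis P3·P9 via (23.61,22.54): [(22.2228, 4.5932) (18.0709, 22.9306) (0, 16.9197) (0, 0) (21.066, 0)]  |A|=414.5469
11. canonical 5-gon: [(22.2228, 4.5932) (18.0709, 22.9306) (0, 16.9197) (0, 0) (21.066, 0)]
12. shoelace: 414.5469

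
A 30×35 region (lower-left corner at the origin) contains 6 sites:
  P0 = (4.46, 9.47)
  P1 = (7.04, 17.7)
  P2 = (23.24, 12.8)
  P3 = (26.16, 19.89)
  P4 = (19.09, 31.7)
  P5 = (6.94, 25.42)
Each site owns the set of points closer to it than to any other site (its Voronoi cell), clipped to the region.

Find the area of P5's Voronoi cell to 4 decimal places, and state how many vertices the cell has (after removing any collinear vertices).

Area of P5's cell: 176.5290 (5 vertices)

1. box [0,30]×[0,35]: [(0, 0) (30, 0) (30, 35) (0, 35)]
2. ⊥bis P5·P0 via (5.7,17.445): [(0, 18.3313) (30, 13.6667) (30, 35) (0, 35)]  |A|=570.0306
3. ⊥bis P5·P1 via (6.99,21.56): [(0, 21.4695) (30, 21.8581) (30, 35) (0, 35)]  |A|=400.0873
4. ⊥bis P5·P2 via (15.09,19.11): [(0, 21.4695) (17.0881, 21.6908) (27.3926, 35) (0, 35)]  |A|=297.8924
5. ⊥bis P5·P3 via (16.55,22.655): [(0, 21.4695) (16.2695, 21.6802) (20.1019, 35) (0, 35)]  |A|=243.9445
6. ⊥bis P5·P4 via (13.015,28.56): [(0, 21.4695) (16.2695, 21.6802) (16.3773, 22.0549) (9.6863, 35) (0, 35)]  |A|=176.529
7. canonical 5-gon: [(0, 21.4695) (16.2695, 21.6802) (16.3773, 22.0549) (9.6863, 35) (0, 35)]
8. shoelace: 176.529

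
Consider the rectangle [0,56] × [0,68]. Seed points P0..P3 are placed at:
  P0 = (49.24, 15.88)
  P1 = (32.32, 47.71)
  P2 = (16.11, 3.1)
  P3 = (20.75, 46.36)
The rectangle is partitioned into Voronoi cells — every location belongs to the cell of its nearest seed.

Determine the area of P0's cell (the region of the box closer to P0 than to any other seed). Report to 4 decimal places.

1. box [0,56]×[0,68]: [(0, 0) (56, 0) (56, 68) (0, 68)]
2. ⊥bis P0·P1 via (40.78,31.795): [(0, 10.1174) (0, 0) (56, 0) (56, 39.8856)]  |A|=1400.0831
3. ⊥bis P0·P2 via (32.675,9.49): [(26.9141, 24.4242) (36.3358, 0) (56, 0) (56, 39.8856)]  |A|=820.1957
4. ⊥bis P0·P3 via (34.995,31.12): [(29.0413, 25.555) (27.1572, 23.7939) (36.3358, 0) (56, 0) (56, 39.8856)]  |A|=819.3879
5. canonical 5-gon: [(29.0413, 25.555) (27.1572, 23.7939) (36.3358, 0) (56, 0) (56, 39.8856)]
6. shoelace: 819.3879

Area of P0's cell: 819.3879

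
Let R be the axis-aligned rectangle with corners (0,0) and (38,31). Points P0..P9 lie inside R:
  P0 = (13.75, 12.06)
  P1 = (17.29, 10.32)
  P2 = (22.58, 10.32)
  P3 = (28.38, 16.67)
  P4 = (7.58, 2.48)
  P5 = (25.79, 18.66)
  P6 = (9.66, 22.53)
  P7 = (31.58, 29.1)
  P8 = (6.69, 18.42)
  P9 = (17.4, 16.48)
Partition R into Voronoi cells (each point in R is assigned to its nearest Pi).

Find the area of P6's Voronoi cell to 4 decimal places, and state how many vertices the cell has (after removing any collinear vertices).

Area of P6's cell: 172.0666 (6 vertices)

1. box [0,38]×[0,31]: [(0, 0) (38, 0) (38, 31) (0, 31)]
2. ⊥bis P6·P0 via (11.705,17.295): [(0, 12.7226) (38, 27.5669) (38, 31) (0, 31)]  |A|=412.5007
3. ⊥bis P6·P1 via (13.475,16.425): [(0, 12.7226) (20.1404, 20.5902) (36.7988, 31) (0, 31)]  |A|=375.5917
4. ⊥bis P6·P2 via (16.12,16.425): [(0, 12.7226) (20.0071, 20.5381) (29.8941, 31) (0, 31)]  |A|=339.2131
5. ⊥bis P6·P3 via (19.02,19.6): [(0, 12.7226) (19.2171, 20.2295) (22.5886, 31) (0, 31)]  |A|=297.2644
6. ⊥bis P6·P4 via (8.62,12.505): [(0, 13.3992) (1.3688, 13.2572) (19.2171, 20.2295) (22.5886, 31) (0, 31)]  |A|=296.8013
7. ⊥bis P6·P5 via (17.725,20.595): [(0, 13.3992) (1.3688, 13.2572) (17.4739, 19.5486) (20.2214, 31) (0, 31)]  |A|=275.0084
8. ⊥bis P6·P7 via (20.62,25.815): [(0, 13.3992) (1.3688, 13.2572) (17.4739, 19.5486) (19.7077, 28.8588) (19.0659, 31) (0, 31)]  |A|=273.7713
9. ⊥bis P6·P8 via (8.175,20.475): [(0, 26.3825) (12.2701, 17.5158) (17.4739, 19.5486) (19.7077, 28.8588) (19.0659, 31) (0, 31)]  |A|=190.43
10. ⊥bis P6·P9 via (13.53,19.505): [(0, 26.3825) (12.0816, 17.652) (19.2056, 26.766) (19.7077, 28.8588) (19.0659, 31) (0, 31)]  |A|=172.0666
11. canonical 6-gon: [(0, 26.3825) (12.0816, 17.652) (19.2056, 26.766) (19.7077, 28.8588) (19.0659, 31) (0, 31)]
12. shoelace: 172.0666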